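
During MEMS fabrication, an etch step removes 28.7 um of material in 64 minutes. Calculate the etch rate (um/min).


Step 1: Etch rate = depth / time
Step 2: rate = 28.7 / 64
rate = 0.448 um/min


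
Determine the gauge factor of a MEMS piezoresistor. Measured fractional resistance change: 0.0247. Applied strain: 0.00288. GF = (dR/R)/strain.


Step 1: Identify values.
dR/R = 0.0247, strain = 0.00288
Step 2: GF = (dR/R) / strain = 0.0247 / 0.00288
GF = 8.6


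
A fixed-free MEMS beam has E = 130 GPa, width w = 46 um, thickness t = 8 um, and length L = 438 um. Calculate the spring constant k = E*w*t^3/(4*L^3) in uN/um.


Step 1: Convert E to consistent units (1 GPa = 1000 uN/um^2).
E = 130 GPa = 130000 uN/um^2
Step 2: Compute t^3 = 8^3 = 512
Step 3: Compute L^3 = 438^3 = 84027672
Step 4: k = 130000 * 46 * 512 / (4 * 84027672)
k = 9.1094 uN/um


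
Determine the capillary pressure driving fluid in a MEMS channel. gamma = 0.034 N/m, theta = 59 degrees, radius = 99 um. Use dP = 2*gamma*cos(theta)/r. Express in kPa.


Step 1: cos(59 deg) = 0.515
Step 2: Convert r to m: r = 99e-6 m
Step 3: dP = 2 * 0.034 * 0.515 / 99e-6 = 353.7 Pa
Step 4: Convert Pa to kPa (divide by 1000).
dP = 0.35 kPa


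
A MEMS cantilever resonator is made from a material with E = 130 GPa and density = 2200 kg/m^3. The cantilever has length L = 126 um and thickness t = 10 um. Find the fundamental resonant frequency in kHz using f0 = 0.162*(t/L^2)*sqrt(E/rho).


Step 1: Convert units to SI.
t_SI = 10e-6 m, L_SI = 126e-6 m
Step 2: Calculate sqrt(E/rho).
sqrt(130e9 / 2200) = 7687.06 m/s
Step 3: Compute f0.
f0 = 0.162 * 10e-6 / (126e-6)^2 * 7687.06 = 784393.9 Hz = 784.39 kHz


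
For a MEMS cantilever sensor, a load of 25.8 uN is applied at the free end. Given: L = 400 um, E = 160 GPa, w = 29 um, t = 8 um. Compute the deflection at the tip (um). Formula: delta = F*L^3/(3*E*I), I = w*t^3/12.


Step 1: Calculate the second moment of area.
I = w * t^3 / 12 = 29 * 8^3 / 12 = 1237.3333 um^4
Step 2: Convert E to consistent units (1 GPa = 1000 uN/um^2).
E = 160 GPa = 160000 uN/um^2
Step 3: Calculate tip deflection.
delta = F * L^3 / (3 * E * I)
delta = 25.8 * 400^3 / (3 * 160000 * 1237.3333)
delta = 2.7802 um


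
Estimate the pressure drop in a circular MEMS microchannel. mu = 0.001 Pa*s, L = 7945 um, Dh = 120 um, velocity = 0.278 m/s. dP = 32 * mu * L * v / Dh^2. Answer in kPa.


Step 1: Convert to SI: L = 7945e-6 m, Dh = 120e-6 m
Step 2: dP = 32 * 0.001 * 7945e-6 * 0.278 / (120e-6)^2
Step 3: dP = 4908.24 Pa
Step 4: Convert to kPa: dP = 4.91 kPa


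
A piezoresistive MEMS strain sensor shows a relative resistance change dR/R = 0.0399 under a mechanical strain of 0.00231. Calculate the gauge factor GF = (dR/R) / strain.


Step 1: Identify values.
dR/R = 0.0399, strain = 0.00231
Step 2: GF = (dR/R) / strain = 0.0399 / 0.00231
GF = 17.3


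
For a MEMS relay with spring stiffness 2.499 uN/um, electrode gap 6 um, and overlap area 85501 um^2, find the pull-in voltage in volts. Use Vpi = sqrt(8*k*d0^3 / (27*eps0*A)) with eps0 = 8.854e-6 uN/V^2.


Step 1: Compute numerator: 8 * k * d0^3 = 8 * 2.499 * 6^3 = 4318.272
Step 2: Compute denominator: 27 * eps0 * A = 27 * 8.854e-6 * 85501 = 20.439698
Step 3: Vpi = sqrt(4318.272 / 20.439698)
Vpi = 14.54 V


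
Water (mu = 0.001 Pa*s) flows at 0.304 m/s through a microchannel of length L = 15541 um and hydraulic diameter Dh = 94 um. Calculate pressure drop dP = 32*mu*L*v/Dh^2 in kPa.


Step 1: Convert to SI: L = 15541e-6 m, Dh = 94e-6 m
Step 2: dP = 32 * 0.001 * 15541e-6 * 0.304 / (94e-6)^2
Step 3: dP = 17109.87 Pa
Step 4: Convert to kPa: dP = 17.11 kPa


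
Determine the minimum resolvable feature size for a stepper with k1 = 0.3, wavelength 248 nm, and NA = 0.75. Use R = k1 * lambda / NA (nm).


Step 1: Identify values: k1 = 0.3, lambda = 248 nm, NA = 0.75
Step 2: R = k1 * lambda / NA
R = 0.3 * 248 / 0.75
R = 99.2 nm


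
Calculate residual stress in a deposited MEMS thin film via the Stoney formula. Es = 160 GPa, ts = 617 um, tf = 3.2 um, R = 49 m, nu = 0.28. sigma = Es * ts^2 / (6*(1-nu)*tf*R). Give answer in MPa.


Step 1: Compute numerator: Es * ts^2 = 160 * 617^2 = 60910240 (GPa*um^2)
Step 2: Compute denominator (R in um): 6*(1-nu)*tf*R = 6*0.72*3.2*49e6 = 677376000.0 (um^2)
Step 3: sigma (GPa) = 60910240 / 677376000.0 = 8.9921e-02 GPa
Step 4: Convert to MPa (x1000): sigma = 89.9 MPa


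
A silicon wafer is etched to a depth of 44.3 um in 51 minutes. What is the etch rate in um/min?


Step 1: Etch rate = depth / time
Step 2: rate = 44.3 / 51
rate = 0.869 um/min


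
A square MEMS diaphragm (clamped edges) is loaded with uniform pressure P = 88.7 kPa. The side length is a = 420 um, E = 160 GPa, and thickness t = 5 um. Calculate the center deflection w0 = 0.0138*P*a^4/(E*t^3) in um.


Step 1: Convert pressure to compatible units (E is in GPa, so P in GPa).
P = 88.7 kPa = 88.7e-6 GPa
Step 2: Compute numerator: 0.0138 * P * a^4.
a^4 = 420^4 = 31116960000
numerator = 0.0138 * 88.7e-6 * 31116960000 = 3.808903e+04
Step 3: Compute denominator: E * t^3 = 160 * 5^3 = 20000
Step 4: w0 = numerator / denominator = 3.808903e+04 / 20000 = 1.9045 um


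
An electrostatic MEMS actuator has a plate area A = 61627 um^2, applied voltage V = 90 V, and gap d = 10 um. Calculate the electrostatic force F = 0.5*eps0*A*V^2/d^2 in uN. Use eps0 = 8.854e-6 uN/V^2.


Step 1: Identify parameters.
eps0 = 8.854e-6 uN/V^2, A = 61627 um^2, V = 90 V, d = 10 um
Step 2: Compute V^2 = 90^2 = 8100
Step 3: Compute d^2 = 10^2 = 100
Step 4: F = 0.5 * 8.854e-6 * 61627 * 8100 / 100
F = 22.099 uN


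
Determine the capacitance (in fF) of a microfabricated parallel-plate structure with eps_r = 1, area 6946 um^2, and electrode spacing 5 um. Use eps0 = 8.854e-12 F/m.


Step 1: Convert area to m^2: A = 6946e-12 m^2
Step 2: Convert gap to m: d = 5e-6 m
Step 3: C = eps0 * eps_r * A / d
C = 8.854e-12 * 1 * 6946e-12 / 5e-6
Step 4: Convert to fF (multiply by 1e15).
C = 12.3 fF


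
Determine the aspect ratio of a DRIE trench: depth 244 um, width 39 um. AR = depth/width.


Step 1: AR = depth / width
Step 2: AR = 244 / 39
AR = 6.3


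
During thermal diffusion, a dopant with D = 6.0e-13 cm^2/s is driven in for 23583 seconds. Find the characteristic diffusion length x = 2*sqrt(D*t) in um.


Step 1: Compute D*t = 6.0e-13 * 23583 = 1.41498e-08 cm^2
Step 2: sqrt(D*t) = 1.18953e-04 cm
Step 3: x = 2 * 1.18953e-04 cm = 2.37906e-04 cm
Step 4: Convert to um (1 cm = 1e4 um): x = 2.379 um


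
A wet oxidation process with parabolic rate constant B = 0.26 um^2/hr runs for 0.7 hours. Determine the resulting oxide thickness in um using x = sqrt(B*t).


Step 1: Compute B*t = 0.26 * 0.7 = 0.182
Step 2: x = sqrt(0.182)
x = 0.427 um


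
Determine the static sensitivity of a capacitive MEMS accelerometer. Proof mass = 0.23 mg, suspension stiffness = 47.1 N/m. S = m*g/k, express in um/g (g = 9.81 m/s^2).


Step 1: Convert mass: m = 0.23 mg = 2.30e-07 kg
Step 2: S = m * g / k = 2.30e-07 * 9.81 / 47.1
Step 3: S = 4.79e-08 m/g
Step 4: Convert to um/g: S = 0.048 um/g


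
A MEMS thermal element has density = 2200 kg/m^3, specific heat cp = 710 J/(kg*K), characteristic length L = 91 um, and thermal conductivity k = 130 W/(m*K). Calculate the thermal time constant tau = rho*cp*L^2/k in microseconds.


Step 1: Convert L to m: L = 91e-6 m
Step 2: L^2 = (91e-6)^2 = 8.281e-09 m^2
Step 3: tau = 2200 * 710 * 8.281e-09 / 130 = 9.94994e-05 s
Step 4: Convert to microseconds (multiply by 1e6).
tau = 99.499 us


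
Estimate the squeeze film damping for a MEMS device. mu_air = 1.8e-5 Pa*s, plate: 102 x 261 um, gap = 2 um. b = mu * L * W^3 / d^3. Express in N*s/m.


Step 1: Convert to SI.
L = 102e-6 m, W = 261e-6 m, d = 2e-6 m
Step 2: W^3 = (261e-6)^3 = 1.78e-11 m^3
Step 3: d^3 = (2e-6)^3 = 8.00e-18 m^3
Step 4: b = 1.8e-5 * 102e-6 * 1.78e-11 / 8.00e-18
b = 4.08e-03 N*s/m


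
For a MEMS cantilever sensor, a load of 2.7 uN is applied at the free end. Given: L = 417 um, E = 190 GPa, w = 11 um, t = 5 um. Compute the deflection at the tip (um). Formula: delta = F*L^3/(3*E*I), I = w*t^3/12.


Step 1: Calculate the second moment of area.
I = w * t^3 / 12 = 11 * 5^3 / 12 = 114.5833 um^4
Step 2: Convert E to consistent units (1 GPa = 1000 uN/um^2).
E = 190 GPa = 190000 uN/um^2
Step 3: Calculate tip deflection.
delta = F * L^3 / (3 * E * I)
delta = 2.7 * 417^3 / (3 * 190000 * 114.5833)
delta = 2.9976 um


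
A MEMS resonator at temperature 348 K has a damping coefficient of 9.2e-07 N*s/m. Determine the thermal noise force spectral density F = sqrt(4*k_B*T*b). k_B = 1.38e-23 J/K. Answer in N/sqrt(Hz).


Step 1: Compute 4 * k_B * T * b
= 4 * 1.38e-23 * 348 * 9.2e-07
= 1.7673e-26 N^2/Hz
Step 2: F_noise = sqrt(1.7673e-26)
F_noise = 1.33e-13 N/sqrt(Hz)


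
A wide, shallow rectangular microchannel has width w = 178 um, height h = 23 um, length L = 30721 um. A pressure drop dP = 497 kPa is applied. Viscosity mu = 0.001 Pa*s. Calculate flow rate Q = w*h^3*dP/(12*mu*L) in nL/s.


Step 1: Convert all dimensions to SI (meters).
w = 178e-6 m, h = 23e-6 m, L = 30721e-6 m, dP = 497e3 Pa
Step 2: Q = w * h^3 * dP / (12 * mu * L)
Q = 178e-6 * (23e-6)^3 * 497e3 / (12 * 0.001 * 30721e-6) = 2.91973412e-09 m^3/s
Step 3: Convert Q from m^3/s to nL/s (1 m^3 = 1e12 nL, so multiply by 1e12).
Q = 2919.734 nL/s


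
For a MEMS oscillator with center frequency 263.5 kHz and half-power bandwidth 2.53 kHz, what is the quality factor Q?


Step 1: Q = f0 / bandwidth
Step 2: Q = 263.5 / 2.53
Q = 104.2


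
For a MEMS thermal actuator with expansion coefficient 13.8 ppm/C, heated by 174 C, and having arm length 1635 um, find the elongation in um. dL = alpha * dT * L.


Step 1: Convert CTE: alpha = 13.8 ppm/C = 13.8e-6 /C
Step 2: dL = 13.8e-6 * 174 * 1635
dL = 3.926 um


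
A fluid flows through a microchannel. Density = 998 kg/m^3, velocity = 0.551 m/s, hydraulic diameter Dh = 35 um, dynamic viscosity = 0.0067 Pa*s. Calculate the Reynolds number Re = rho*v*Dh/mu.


Step 1: Convert Dh to meters: Dh = 35e-6 m
Step 2: Re = rho * v * Dh / mu
Re = 998 * 0.551 * 35e-6 / 0.0067
Re = 2.873


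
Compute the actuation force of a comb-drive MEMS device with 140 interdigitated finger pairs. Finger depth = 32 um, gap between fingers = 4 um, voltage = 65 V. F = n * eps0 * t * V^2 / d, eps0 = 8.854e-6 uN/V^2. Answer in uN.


Step 1: Parameters: n=140, eps0=8.854e-6 uN/V^2, t=32 um, V=65 V, d=4 um
Step 2: V^2 = 4225
Step 3: F = 140 * 8.854e-6 * 32 * 4225 / 4
F = 41.897 uN


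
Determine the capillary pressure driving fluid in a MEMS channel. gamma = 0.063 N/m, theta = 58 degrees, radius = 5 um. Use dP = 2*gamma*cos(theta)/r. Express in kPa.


Step 1: cos(58 deg) = 0.5299
Step 2: Convert r to m: r = 5e-6 m
Step 3: dP = 2 * 0.063 * 0.5299 / 5e-6 = 13353.5 Pa
Step 4: Convert Pa to kPa (divide by 1000).
dP = 13.35 kPa


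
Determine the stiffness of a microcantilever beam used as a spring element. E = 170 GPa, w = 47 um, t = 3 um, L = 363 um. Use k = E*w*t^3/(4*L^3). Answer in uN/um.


Step 1: Convert E to consistent units (1 GPa = 1000 uN/um^2).
E = 170 GPa = 170000 uN/um^2
Step 2: Compute t^3 = 3^3 = 27
Step 3: Compute L^3 = 363^3 = 47832147
Step 4: k = 170000 * 47 * 27 / (4 * 47832147)
k = 1.1275 uN/um


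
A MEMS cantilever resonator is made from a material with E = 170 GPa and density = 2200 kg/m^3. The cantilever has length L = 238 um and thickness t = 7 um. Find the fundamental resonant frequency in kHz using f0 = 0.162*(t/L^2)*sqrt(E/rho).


Step 1: Convert units to SI.
t_SI = 7e-6 m, L_SI = 238e-6 m
Step 2: Calculate sqrt(E/rho).
sqrt(170e9 / 2200) = 8790.49 m/s
Step 3: Compute f0.
f0 = 0.162 * 7e-6 / (238e-6)^2 * 8790.49 = 175983.6 Hz = 175.98 kHz


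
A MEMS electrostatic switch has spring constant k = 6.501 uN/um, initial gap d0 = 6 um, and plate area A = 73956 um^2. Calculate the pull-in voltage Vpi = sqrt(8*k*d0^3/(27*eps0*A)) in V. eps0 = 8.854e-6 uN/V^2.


Step 1: Compute numerator: 8 * k * d0^3 = 8 * 6.501 * 6^3 = 11233.728
Step 2: Compute denominator: 27 * eps0 * A = 27 * 8.854e-6 * 73956 = 17.679773
Step 3: Vpi = sqrt(11233.728 / 17.679773)
Vpi = 25.21 V


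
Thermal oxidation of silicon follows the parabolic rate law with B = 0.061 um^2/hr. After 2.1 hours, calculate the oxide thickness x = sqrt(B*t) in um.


Step 1: Compute B*t = 0.061 * 2.1 = 0.1281
Step 2: x = sqrt(0.1281)
x = 0.358 um


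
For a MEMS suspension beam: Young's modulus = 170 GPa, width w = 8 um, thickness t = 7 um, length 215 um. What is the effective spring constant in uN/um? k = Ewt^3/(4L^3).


Step 1: Convert E to consistent units (1 GPa = 1000 uN/um^2).
E = 170 GPa = 170000 uN/um^2
Step 2: Compute t^3 = 7^3 = 343
Step 3: Compute L^3 = 215^3 = 9938375
Step 4: k = 170000 * 8 * 343 / (4 * 9938375)
k = 11.7343 uN/um


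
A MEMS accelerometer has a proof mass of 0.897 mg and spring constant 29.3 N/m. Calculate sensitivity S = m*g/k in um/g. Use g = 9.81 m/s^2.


Step 1: Convert mass: m = 0.897 mg = 8.97e-07 kg
Step 2: S = m * g / k = 8.97e-07 * 9.81 / 29.3
Step 3: S = 3.00e-07 m/g
Step 4: Convert to um/g: S = 0.3 um/g


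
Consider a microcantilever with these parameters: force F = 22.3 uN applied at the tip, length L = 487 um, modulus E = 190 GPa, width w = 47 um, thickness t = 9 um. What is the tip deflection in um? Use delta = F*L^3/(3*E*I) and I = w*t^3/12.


Step 1: Calculate the second moment of area.
I = w * t^3 / 12 = 47 * 9^3 / 12 = 2855.25 um^4
Step 2: Convert E to consistent units (1 GPa = 1000 uN/um^2).
E = 190 GPa = 190000 uN/um^2
Step 3: Calculate tip deflection.
delta = F * L^3 / (3 * E * I)
delta = 22.3 * 487^3 / (3 * 190000 * 2855.25)
delta = 1.5826 um


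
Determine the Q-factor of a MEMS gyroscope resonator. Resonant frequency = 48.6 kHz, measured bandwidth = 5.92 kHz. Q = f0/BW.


Step 1: Q = f0 / bandwidth
Step 2: Q = 48.6 / 5.92
Q = 8.2


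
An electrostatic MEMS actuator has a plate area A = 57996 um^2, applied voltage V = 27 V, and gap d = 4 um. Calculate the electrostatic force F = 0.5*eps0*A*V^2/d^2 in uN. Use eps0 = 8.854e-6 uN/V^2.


Step 1: Identify parameters.
eps0 = 8.854e-6 uN/V^2, A = 57996 um^2, V = 27 V, d = 4 um
Step 2: Compute V^2 = 27^2 = 729
Step 3: Compute d^2 = 4^2 = 16
Step 4: F = 0.5 * 8.854e-6 * 57996 * 729 / 16
F = 11.698 uN


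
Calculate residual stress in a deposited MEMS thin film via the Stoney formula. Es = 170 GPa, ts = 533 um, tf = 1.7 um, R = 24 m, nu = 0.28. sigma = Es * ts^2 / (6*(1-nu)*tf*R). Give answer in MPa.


Step 1: Compute numerator: Es * ts^2 = 170 * 533^2 = 48295130 (GPa*um^2)
Step 2: Compute denominator (R in um): 6*(1-nu)*tf*R = 6*0.72*1.7*24e6 = 176256000.0 (um^2)
Step 3: sigma (GPa) = 48295130 / 176256000.0 = 2.74006e-01 GPa
Step 4: Convert to MPa (x1000): sigma = 274.0 MPa


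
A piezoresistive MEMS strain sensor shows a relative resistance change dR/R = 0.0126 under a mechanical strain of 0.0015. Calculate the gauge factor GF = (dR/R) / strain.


Step 1: Identify values.
dR/R = 0.0126, strain = 0.0015
Step 2: GF = (dR/R) / strain = 0.0126 / 0.0015
GF = 8.4


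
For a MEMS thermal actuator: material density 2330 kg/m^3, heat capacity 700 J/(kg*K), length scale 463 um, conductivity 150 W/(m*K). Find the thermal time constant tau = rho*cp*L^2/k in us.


Step 1: Convert L to m: L = 463e-6 m
Step 2: L^2 = (463e-6)^2 = 2.14369e-07 m^2
Step 3: tau = 2330 * 700 * 2.14369e-07 / 150 = 2.33090559e-03 s
Step 4: Convert to microseconds (multiply by 1e6).
tau = 2330.906 us


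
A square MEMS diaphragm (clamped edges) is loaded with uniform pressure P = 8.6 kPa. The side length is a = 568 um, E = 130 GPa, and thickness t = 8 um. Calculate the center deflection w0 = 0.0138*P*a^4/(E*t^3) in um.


Step 1: Convert pressure to compatible units (E is in GPa, so P in GPa).
P = 8.6 kPa = 8.6e-6 GPa
Step 2: Compute numerator: 0.0138 * P * a^4.
a^4 = 568^4 = 104086245376
numerator = 0.0138 * 8.6e-6 * 104086245376 = 1.2353e+04
Step 3: Compute denominator: E * t^3 = 130 * 8^3 = 66560
Step 4: w0 = numerator / denominator = 1.2353e+04 / 66560 = 0.1856 um


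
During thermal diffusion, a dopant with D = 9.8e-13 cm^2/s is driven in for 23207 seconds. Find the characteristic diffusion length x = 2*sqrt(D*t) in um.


Step 1: Compute D*t = 9.8e-13 * 23207 = 2.274286e-08 cm^2
Step 2: sqrt(D*t) = 1.50807e-04 cm
Step 3: x = 2 * 1.50807e-04 cm = 3.01614e-04 cm
Step 4: Convert to um (1 cm = 1e4 um): x = 3.016 um


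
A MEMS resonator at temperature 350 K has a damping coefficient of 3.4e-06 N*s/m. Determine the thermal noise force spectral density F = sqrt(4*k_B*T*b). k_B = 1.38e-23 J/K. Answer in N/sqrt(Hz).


Step 1: Compute 4 * k_B * T * b
= 4 * 1.38e-23 * 350 * 3.4e-06
= 6.5688e-26 N^2/Hz
Step 2: F_noise = sqrt(6.5688e-26)
F_noise = 2.56e-13 N/sqrt(Hz)


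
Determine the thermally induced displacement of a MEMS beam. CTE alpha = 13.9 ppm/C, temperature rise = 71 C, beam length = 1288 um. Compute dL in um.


Step 1: Convert CTE: alpha = 13.9 ppm/C = 13.9e-6 /C
Step 2: dL = 13.9e-6 * 71 * 1288
dL = 1.2711 um


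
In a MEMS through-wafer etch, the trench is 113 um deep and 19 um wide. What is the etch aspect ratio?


Step 1: AR = depth / width
Step 2: AR = 113 / 19
AR = 5.9


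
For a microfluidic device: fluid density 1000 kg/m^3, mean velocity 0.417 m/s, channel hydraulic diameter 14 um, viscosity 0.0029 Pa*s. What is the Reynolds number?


Step 1: Convert Dh to meters: Dh = 14e-6 m
Step 2: Re = rho * v * Dh / mu
Re = 1000 * 0.417 * 14e-6 / 0.0029
Re = 2.013


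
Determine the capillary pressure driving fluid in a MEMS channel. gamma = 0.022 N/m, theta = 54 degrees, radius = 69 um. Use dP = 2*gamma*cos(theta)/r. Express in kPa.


Step 1: cos(54 deg) = 0.5878
Step 2: Convert r to m: r = 69e-6 m
Step 3: dP = 2 * 0.022 * 0.5878 / 69e-6 = 374.8 Pa
Step 4: Convert Pa to kPa (divide by 1000).
dP = 0.37 kPa


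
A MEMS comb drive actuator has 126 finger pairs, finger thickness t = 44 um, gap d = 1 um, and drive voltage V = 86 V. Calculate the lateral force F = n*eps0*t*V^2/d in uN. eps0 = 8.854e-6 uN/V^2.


Step 1: Parameters: n=126, eps0=8.854e-6 uN/V^2, t=44 um, V=86 V, d=1 um
Step 2: V^2 = 7396
Step 3: F = 126 * 8.854e-6 * 44 * 7396 / 1
F = 363.044 uN


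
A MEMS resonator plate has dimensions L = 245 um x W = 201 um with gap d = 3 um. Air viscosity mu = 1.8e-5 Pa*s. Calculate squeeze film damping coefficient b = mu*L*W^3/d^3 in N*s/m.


Step 1: Convert to SI.
L = 245e-6 m, W = 201e-6 m, d = 3e-6 m
Step 2: W^3 = (201e-6)^3 = 8.12e-12 m^3
Step 3: d^3 = (3e-6)^3 = 2.70e-17 m^3
Step 4: b = 1.8e-5 * 245e-6 * 8.12e-12 / 2.70e-17
b = 1.33e-03 N*s/m


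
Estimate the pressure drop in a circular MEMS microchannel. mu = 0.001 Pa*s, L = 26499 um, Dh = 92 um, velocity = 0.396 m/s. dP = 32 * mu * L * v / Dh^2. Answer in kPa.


Step 1: Convert to SI: L = 26499e-6 m, Dh = 92e-6 m
Step 2: dP = 32 * 0.001 * 26499e-6 * 0.396 / (92e-6)^2
Step 3: dP = 39673.36 Pa
Step 4: Convert to kPa: dP = 39.67 kPa


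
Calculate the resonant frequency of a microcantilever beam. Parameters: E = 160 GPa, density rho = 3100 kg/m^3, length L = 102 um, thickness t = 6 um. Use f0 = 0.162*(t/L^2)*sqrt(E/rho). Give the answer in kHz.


Step 1: Convert units to SI.
t_SI = 6e-6 m, L_SI = 102e-6 m
Step 2: Calculate sqrt(E/rho).
sqrt(160e9 / 3100) = 7184.21 m/s
Step 3: Compute f0.
f0 = 0.162 * 6e-6 / (102e-6)^2 * 7184.21 = 671189.2 Hz = 671.19 kHz


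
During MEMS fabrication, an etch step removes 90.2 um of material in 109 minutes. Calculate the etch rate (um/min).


Step 1: Etch rate = depth / time
Step 2: rate = 90.2 / 109
rate = 0.828 um/min


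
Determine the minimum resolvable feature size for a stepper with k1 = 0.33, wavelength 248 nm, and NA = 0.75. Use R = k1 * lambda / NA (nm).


Step 1: Identify values: k1 = 0.33, lambda = 248 nm, NA = 0.75
Step 2: R = k1 * lambda / NA
R = 0.33 * 248 / 0.75
R = 109.1 nm


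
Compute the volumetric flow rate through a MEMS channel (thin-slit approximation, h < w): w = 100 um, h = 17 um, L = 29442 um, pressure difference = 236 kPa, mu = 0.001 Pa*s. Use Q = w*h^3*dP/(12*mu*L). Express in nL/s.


Step 1: Convert all dimensions to SI (meters).
w = 100e-6 m, h = 17e-6 m, L = 29442e-6 m, dP = 236e3 Pa
Step 2: Q = w * h^3 * dP / (12 * mu * L)
Q = 100e-6 * (17e-6)^3 * 236e3 / (12 * 0.001 * 29442e-6) = 3.2817857e-10 m^3/s
Step 3: Convert Q from m^3/s to nL/s (1 m^3 = 1e12 nL, so multiply by 1e12).
Q = 328.179 nL/s


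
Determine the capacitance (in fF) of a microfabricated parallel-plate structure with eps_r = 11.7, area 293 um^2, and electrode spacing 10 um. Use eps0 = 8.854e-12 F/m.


Step 1: Convert area to m^2: A = 293e-12 m^2
Step 2: Convert gap to m: d = 10e-6 m
Step 3: C = eps0 * eps_r * A / d
C = 8.854e-12 * 11.7 * 293e-12 / 10e-6
Step 4: Convert to fF (multiply by 1e15).
C = 3.04 fF


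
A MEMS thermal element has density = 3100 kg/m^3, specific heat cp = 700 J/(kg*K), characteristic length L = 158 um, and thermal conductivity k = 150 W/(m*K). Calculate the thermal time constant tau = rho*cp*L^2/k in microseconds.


Step 1: Convert L to m: L = 158e-6 m
Step 2: L^2 = (158e-6)^2 = 2.4964e-08 m^2
Step 3: tau = 3100 * 700 * 2.4964e-08 / 150 = 3.6114587e-04 s
Step 4: Convert to microseconds (multiply by 1e6).
tau = 361.146 us


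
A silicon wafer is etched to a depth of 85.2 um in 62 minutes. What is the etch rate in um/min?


Step 1: Etch rate = depth / time
Step 2: rate = 85.2 / 62
rate = 1.374 um/min


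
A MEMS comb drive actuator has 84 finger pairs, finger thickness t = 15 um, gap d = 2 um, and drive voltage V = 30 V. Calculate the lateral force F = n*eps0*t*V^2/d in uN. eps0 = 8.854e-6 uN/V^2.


Step 1: Parameters: n=84, eps0=8.854e-6 uN/V^2, t=15 um, V=30 V, d=2 um
Step 2: V^2 = 900
Step 3: F = 84 * 8.854e-6 * 15 * 900 / 2
F = 5.02 uN


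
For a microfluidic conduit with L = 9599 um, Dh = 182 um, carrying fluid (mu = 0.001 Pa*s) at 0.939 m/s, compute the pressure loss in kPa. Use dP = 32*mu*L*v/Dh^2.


Step 1: Convert to SI: L = 9599e-6 m, Dh = 182e-6 m
Step 2: dP = 32 * 0.001 * 9599e-6 * 0.939 / (182e-6)^2
Step 3: dP = 8707.61 Pa
Step 4: Convert to kPa: dP = 8.71 kPa


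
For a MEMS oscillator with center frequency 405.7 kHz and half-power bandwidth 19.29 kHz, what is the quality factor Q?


Step 1: Q = f0 / bandwidth
Step 2: Q = 405.7 / 19.29
Q = 21.0


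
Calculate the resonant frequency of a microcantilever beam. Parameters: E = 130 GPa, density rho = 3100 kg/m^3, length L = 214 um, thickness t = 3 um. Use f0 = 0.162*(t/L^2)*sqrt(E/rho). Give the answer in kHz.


Step 1: Convert units to SI.
t_SI = 3e-6 m, L_SI = 214e-6 m
Step 2: Calculate sqrt(E/rho).
sqrt(130e9 / 3100) = 6475.76 m/s
Step 3: Compute f0.
f0 = 0.162 * 3e-6 / (214e-6)^2 * 6475.76 = 68722.6 Hz = 68.72 kHz


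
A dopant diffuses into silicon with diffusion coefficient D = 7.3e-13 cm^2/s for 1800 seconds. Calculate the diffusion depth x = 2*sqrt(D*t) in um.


Step 1: Compute D*t = 7.3e-13 * 1800 = 1.314e-09 cm^2
Step 2: sqrt(D*t) = 3.6249e-05 cm
Step 3: x = 2 * 3.6249e-05 cm = 7.2498e-05 cm
Step 4: Convert to um (1 cm = 1e4 um): x = 0.725 um


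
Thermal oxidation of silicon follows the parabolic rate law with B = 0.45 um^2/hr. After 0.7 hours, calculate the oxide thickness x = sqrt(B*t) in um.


Step 1: Compute B*t = 0.45 * 0.7 = 0.315
Step 2: x = sqrt(0.315)
x = 0.561 um


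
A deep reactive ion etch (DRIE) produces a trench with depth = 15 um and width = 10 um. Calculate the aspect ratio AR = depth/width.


Step 1: AR = depth / width
Step 2: AR = 15 / 10
AR = 1.5


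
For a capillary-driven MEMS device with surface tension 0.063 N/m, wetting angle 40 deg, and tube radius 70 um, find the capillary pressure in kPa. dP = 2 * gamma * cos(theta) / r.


Step 1: cos(40 deg) = 0.766
Step 2: Convert r to m: r = 70e-6 m
Step 3: dP = 2 * 0.063 * 0.766 / 70e-6 = 1378.8 Pa
Step 4: Convert Pa to kPa (divide by 1000).
dP = 1.38 kPa


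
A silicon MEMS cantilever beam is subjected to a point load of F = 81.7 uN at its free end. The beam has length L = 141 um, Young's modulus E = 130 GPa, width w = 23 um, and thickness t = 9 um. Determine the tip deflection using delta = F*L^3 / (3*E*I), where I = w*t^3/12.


Step 1: Calculate the second moment of area.
I = w * t^3 / 12 = 23 * 9^3 / 12 = 1397.25 um^4
Step 2: Convert E to consistent units (1 GPa = 1000 uN/um^2).
E = 130 GPa = 130000 uN/um^2
Step 3: Calculate tip deflection.
delta = F * L^3 / (3 * E * I)
delta = 81.7 * 141^3 / (3 * 130000 * 1397.25)
delta = 0.4203 um


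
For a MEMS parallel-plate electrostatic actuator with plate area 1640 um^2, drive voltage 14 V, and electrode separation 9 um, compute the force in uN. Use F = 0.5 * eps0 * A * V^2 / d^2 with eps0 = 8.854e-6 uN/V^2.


Step 1: Identify parameters.
eps0 = 8.854e-6 uN/V^2, A = 1640 um^2, V = 14 V, d = 9 um
Step 2: Compute V^2 = 14^2 = 196
Step 3: Compute d^2 = 9^2 = 81
Step 4: F = 0.5 * 8.854e-6 * 1640 * 196 / 81
F = 0.018 uN


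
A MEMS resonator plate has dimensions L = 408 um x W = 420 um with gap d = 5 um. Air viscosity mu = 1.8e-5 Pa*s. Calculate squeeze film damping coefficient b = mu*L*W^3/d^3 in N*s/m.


Step 1: Convert to SI.
L = 408e-6 m, W = 420e-6 m, d = 5e-6 m
Step 2: W^3 = (420e-6)^3 = 7.41e-11 m^3
Step 3: d^3 = (5e-6)^3 = 1.25e-16 m^3
Step 4: b = 1.8e-5 * 408e-6 * 7.41e-11 / 1.25e-16
b = 4.35e-03 N*s/m


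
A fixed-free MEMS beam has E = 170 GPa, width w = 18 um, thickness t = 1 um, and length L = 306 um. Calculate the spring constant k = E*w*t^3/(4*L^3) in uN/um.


Step 1: Convert E to consistent units (1 GPa = 1000 uN/um^2).
E = 170 GPa = 170000 uN/um^2
Step 2: Compute t^3 = 1^3 = 1
Step 3: Compute L^3 = 306^3 = 28652616
Step 4: k = 170000 * 18 * 1 / (4 * 28652616)
k = 0.0267 uN/um


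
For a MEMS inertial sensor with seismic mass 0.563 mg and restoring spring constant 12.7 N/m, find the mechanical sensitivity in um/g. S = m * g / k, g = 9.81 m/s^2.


Step 1: Convert mass: m = 0.563 mg = 5.63e-07 kg
Step 2: S = m * g / k = 5.63e-07 * 9.81 / 12.7
Step 3: S = 4.35e-07 m/g
Step 4: Convert to um/g: S = 0.435 um/g


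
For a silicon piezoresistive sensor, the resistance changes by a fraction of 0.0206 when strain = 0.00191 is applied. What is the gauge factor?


Step 1: Identify values.
dR/R = 0.0206, strain = 0.00191
Step 2: GF = (dR/R) / strain = 0.0206 / 0.00191
GF = 10.8


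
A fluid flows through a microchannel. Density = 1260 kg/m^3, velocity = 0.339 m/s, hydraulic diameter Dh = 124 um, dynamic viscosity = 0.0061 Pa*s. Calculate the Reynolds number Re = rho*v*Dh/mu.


Step 1: Convert Dh to meters: Dh = 124e-6 m
Step 2: Re = rho * v * Dh / mu
Re = 1260 * 0.339 * 124e-6 / 0.0061
Re = 8.683


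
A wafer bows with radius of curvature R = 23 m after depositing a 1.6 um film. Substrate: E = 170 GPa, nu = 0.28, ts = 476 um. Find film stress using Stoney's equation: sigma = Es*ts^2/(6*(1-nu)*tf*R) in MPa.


Step 1: Compute numerator: Es * ts^2 = 170 * 476^2 = 38517920 (GPa*um^2)
Step 2: Compute denominator (R in um): 6*(1-nu)*tf*R = 6*0.72*1.6*23e6 = 158976000.0 (um^2)
Step 3: sigma (GPa) = 38517920 / 158976000.0 = 2.42288e-01 GPa
Step 4: Convert to MPa (x1000): sigma = 242.3 MPa


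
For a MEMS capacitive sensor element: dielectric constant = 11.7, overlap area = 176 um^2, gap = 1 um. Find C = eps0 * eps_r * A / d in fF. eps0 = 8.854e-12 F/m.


Step 1: Convert area to m^2: A = 176e-12 m^2
Step 2: Convert gap to m: d = 1e-6 m
Step 3: C = eps0 * eps_r * A / d
C = 8.854e-12 * 11.7 * 176e-12 / 1e-6
Step 4: Convert to fF (multiply by 1e15).
C = 18.23 fF


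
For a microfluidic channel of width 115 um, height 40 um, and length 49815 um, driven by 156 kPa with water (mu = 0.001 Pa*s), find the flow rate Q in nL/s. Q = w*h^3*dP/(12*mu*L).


Step 1: Convert all dimensions to SI (meters).
w = 115e-6 m, h = 40e-6 m, L = 49815e-6 m, dP = 156e3 Pa
Step 2: Q = w * h^3 * dP / (12 * mu * L)
Q = 115e-6 * (40e-6)^3 * 156e3 / (12 * 0.001 * 49815e-6) = 1.92070661e-09 m^3/s
Step 3: Convert Q from m^3/s to nL/s (1 m^3 = 1e12 nL, so multiply by 1e12).
Q = 1920.707 nL/s


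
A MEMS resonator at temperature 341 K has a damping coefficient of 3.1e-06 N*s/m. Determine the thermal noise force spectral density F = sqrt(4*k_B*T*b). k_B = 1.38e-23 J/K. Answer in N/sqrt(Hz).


Step 1: Compute 4 * k_B * T * b
= 4 * 1.38e-23 * 341 * 3.1e-06
= 5.8352e-26 N^2/Hz
Step 2: F_noise = sqrt(5.8352e-26)
F_noise = 2.42e-13 N/sqrt(Hz)


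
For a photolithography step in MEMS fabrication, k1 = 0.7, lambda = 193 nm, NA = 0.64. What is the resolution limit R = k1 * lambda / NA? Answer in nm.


Step 1: Identify values: k1 = 0.7, lambda = 193 nm, NA = 0.64
Step 2: R = k1 * lambda / NA
R = 0.7 * 193 / 0.64
R = 211.1 nm


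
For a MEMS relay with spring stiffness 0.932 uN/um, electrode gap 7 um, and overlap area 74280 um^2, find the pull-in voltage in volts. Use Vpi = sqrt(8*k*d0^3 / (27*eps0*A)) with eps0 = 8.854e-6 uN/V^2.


Step 1: Compute numerator: 8 * k * d0^3 = 8 * 0.932 * 7^3 = 2557.408
Step 2: Compute denominator: 27 * eps0 * A = 27 * 8.854e-6 * 74280 = 17.757228
Step 3: Vpi = sqrt(2557.408 / 17.757228)
Vpi = 12.0 V


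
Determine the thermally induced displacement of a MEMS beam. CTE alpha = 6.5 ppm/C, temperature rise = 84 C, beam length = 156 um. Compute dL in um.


Step 1: Convert CTE: alpha = 6.5 ppm/C = 6.5e-6 /C
Step 2: dL = 6.5e-6 * 84 * 156
dL = 0.0852 um


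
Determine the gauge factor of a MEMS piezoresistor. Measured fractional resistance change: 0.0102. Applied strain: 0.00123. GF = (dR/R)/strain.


Step 1: Identify values.
dR/R = 0.0102, strain = 0.00123
Step 2: GF = (dR/R) / strain = 0.0102 / 0.00123
GF = 8.3


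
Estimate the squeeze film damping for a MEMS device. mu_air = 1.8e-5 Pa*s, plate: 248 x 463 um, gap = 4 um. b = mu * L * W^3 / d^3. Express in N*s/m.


Step 1: Convert to SI.
L = 248e-6 m, W = 463e-6 m, d = 4e-6 m
Step 2: W^3 = (463e-6)^3 = 9.93e-11 m^3
Step 3: d^3 = (4e-6)^3 = 6.40e-17 m^3
Step 4: b = 1.8e-5 * 248e-6 * 9.93e-11 / 6.40e-17
b = 6.92e-03 N*s/m


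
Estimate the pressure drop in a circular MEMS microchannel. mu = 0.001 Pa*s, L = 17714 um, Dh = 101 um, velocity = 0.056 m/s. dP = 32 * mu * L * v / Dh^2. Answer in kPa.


Step 1: Convert to SI: L = 17714e-6 m, Dh = 101e-6 m
Step 2: dP = 32 * 0.001 * 17714e-6 * 0.056 / (101e-6)^2
Step 3: dP = 3111.80 Pa
Step 4: Convert to kPa: dP = 3.11 kPa


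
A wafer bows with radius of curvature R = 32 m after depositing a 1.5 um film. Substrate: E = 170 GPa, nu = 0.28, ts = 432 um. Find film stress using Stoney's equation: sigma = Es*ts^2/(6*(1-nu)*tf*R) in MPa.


Step 1: Compute numerator: Es * ts^2 = 170 * 432^2 = 31726080 (GPa*um^2)
Step 2: Compute denominator (R in um): 6*(1-nu)*tf*R = 6*0.72*1.5*32e6 = 207360000.0 (um^2)
Step 3: sigma (GPa) = 31726080 / 207360000.0 = 1.53e-01 GPa
Step 4: Convert to MPa (x1000): sigma = 153.0 MPa


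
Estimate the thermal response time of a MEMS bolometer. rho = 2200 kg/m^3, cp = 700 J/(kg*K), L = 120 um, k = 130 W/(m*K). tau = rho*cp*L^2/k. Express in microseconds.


Step 1: Convert L to m: L = 120e-6 m
Step 2: L^2 = (120e-6)^2 = 1.44e-08 m^2
Step 3: tau = 2200 * 700 * 1.44e-08 / 130 = 1.7058462e-04 s
Step 4: Convert to microseconds (multiply by 1e6).
tau = 170.585 us


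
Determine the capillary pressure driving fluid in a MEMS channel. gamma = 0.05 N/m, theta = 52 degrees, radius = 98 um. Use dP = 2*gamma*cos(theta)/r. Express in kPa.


Step 1: cos(52 deg) = 0.6157
Step 2: Convert r to m: r = 98e-6 m
Step 3: dP = 2 * 0.05 * 0.6157 / 98e-6 = 628.3 Pa
Step 4: Convert Pa to kPa (divide by 1000).
dP = 0.63 kPa


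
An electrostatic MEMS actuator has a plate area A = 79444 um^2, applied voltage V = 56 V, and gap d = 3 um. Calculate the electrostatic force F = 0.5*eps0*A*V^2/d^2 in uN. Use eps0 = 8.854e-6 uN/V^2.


Step 1: Identify parameters.
eps0 = 8.854e-6 uN/V^2, A = 79444 um^2, V = 56 V, d = 3 um
Step 2: Compute V^2 = 56^2 = 3136
Step 3: Compute d^2 = 3^2 = 9
Step 4: F = 0.5 * 8.854e-6 * 79444 * 3136 / 9
F = 122.547 uN


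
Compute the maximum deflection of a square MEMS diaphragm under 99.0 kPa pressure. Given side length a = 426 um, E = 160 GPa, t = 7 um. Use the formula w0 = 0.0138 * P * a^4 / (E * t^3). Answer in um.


Step 1: Convert pressure to compatible units (E is in GPa, so P in GPa).
P = 99.0 kPa = 99.0e-6 GPa
Step 2: Compute numerator: 0.0138 * P * a^4.
a^4 = 426^4 = 32933538576
numerator = 0.0138 * 99.0e-6 * 32933538576 = 4.49938e+04
Step 3: Compute denominator: E * t^3 = 160 * 7^3 = 54880
Step 4: w0 = numerator / denominator = 4.49938e+04 / 54880 = 0.8199 um


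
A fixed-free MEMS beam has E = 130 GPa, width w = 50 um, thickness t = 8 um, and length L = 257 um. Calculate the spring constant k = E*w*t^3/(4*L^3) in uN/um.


Step 1: Convert E to consistent units (1 GPa = 1000 uN/um^2).
E = 130 GPa = 130000 uN/um^2
Step 2: Compute t^3 = 8^3 = 512
Step 3: Compute L^3 = 257^3 = 16974593
Step 4: k = 130000 * 50 * 512 / (4 * 16974593)
k = 49.0144 uN/um


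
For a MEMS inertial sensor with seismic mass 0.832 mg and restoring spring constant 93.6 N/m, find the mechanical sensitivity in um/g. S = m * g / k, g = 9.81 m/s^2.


Step 1: Convert mass: m = 0.832 mg = 8.32e-07 kg
Step 2: S = m * g / k = 8.32e-07 * 9.81 / 93.6
Step 3: S = 8.72e-08 m/g
Step 4: Convert to um/g: S = 0.087 um/g


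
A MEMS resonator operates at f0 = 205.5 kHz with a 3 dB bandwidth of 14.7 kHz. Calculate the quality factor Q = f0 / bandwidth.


Step 1: Q = f0 / bandwidth
Step 2: Q = 205.5 / 14.7
Q = 14.0


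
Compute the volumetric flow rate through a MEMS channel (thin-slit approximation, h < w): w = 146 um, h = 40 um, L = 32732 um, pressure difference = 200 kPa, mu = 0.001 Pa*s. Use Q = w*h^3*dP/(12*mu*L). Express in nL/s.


Step 1: Convert all dimensions to SI (meters).
w = 146e-6 m, h = 40e-6 m, L = 32732e-6 m, dP = 200e3 Pa
Step 2: Q = w * h^3 * dP / (12 * mu * L)
Q = 146e-6 * (40e-6)^3 * 200e3 / (12 * 0.001 * 32732e-6) = 4.75783128e-09 m^3/s
Step 3: Convert Q from m^3/s to nL/s (1 m^3 = 1e12 nL, so multiply by 1e12).
Q = 4757.831 nL/s


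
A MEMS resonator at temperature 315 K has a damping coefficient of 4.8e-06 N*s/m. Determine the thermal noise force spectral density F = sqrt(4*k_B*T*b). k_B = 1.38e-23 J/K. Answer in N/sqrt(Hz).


Step 1: Compute 4 * k_B * T * b
= 4 * 1.38e-23 * 315 * 4.8e-06
= 8.3462e-26 N^2/Hz
Step 2: F_noise = sqrt(8.3462e-26)
F_noise = 2.89e-13 N/sqrt(Hz)


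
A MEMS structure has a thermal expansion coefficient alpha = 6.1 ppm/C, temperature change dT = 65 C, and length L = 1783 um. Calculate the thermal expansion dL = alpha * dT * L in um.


Step 1: Convert CTE: alpha = 6.1 ppm/C = 6.1e-6 /C
Step 2: dL = 6.1e-6 * 65 * 1783
dL = 0.707 um


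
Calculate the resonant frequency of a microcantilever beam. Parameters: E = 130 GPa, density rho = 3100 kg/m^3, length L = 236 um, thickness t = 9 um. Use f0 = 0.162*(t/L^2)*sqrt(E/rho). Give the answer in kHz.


Step 1: Convert units to SI.
t_SI = 9e-6 m, L_SI = 236e-6 m
Step 2: Calculate sqrt(E/rho).
sqrt(130e9 / 3100) = 6475.76 m/s
Step 3: Compute f0.
f0 = 0.162 * 9e-6 / (236e-6)^2 * 6475.76 = 169521.3 Hz = 169.52 kHz


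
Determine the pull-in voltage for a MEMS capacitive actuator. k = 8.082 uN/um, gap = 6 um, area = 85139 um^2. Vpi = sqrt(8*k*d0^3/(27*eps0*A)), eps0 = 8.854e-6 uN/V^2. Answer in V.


Step 1: Compute numerator: 8 * k * d0^3 = 8 * 8.082 * 6^3 = 13965.696
Step 2: Compute denominator: 27 * eps0 * A = 27 * 8.854e-6 * 85139 = 20.353159
Step 3: Vpi = sqrt(13965.696 / 20.353159)
Vpi = 26.19 V


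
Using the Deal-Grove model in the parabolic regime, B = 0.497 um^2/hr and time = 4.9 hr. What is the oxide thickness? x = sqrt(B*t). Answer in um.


Step 1: Compute B*t = 0.497 * 4.9 = 2.4353
Step 2: x = sqrt(2.4353)
x = 1.561 um


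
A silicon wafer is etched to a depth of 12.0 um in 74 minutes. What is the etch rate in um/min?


Step 1: Etch rate = depth / time
Step 2: rate = 12.0 / 74
rate = 0.162 um/min


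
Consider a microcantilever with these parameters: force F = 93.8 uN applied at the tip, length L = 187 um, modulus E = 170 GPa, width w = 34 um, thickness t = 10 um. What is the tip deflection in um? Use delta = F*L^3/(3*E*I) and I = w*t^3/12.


Step 1: Calculate the second moment of area.
I = w * t^3 / 12 = 34 * 10^3 / 12 = 2833.3333 um^4
Step 2: Convert E to consistent units (1 GPa = 1000 uN/um^2).
E = 170 GPa = 170000 uN/um^2
Step 3: Calculate tip deflection.
delta = F * L^3 / (3 * E * I)
delta = 93.8 * 187^3 / (3 * 170000 * 2833.3333)
delta = 0.4245 um


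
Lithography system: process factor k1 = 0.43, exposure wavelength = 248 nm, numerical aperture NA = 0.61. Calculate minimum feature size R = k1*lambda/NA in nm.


Step 1: Identify values: k1 = 0.43, lambda = 248 nm, NA = 0.61
Step 2: R = k1 * lambda / NA
R = 0.43 * 248 / 0.61
R = 174.8 nm


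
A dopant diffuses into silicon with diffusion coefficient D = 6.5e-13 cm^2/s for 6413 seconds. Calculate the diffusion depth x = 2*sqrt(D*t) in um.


Step 1: Compute D*t = 6.5e-13 * 6413 = 4.16845e-09 cm^2
Step 2: sqrt(D*t) = 6.45635e-05 cm
Step 3: x = 2 * 6.45635e-05 cm = 1.29127e-04 cm
Step 4: Convert to um (1 cm = 1e4 um): x = 1.291 um


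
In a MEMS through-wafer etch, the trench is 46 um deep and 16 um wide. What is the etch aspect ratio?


Step 1: AR = depth / width
Step 2: AR = 46 / 16
AR = 2.9


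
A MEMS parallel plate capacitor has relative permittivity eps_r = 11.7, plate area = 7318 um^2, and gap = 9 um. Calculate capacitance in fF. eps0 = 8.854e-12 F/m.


Step 1: Convert area to m^2: A = 7318e-12 m^2
Step 2: Convert gap to m: d = 9e-6 m
Step 3: C = eps0 * eps_r * A / d
C = 8.854e-12 * 11.7 * 7318e-12 / 9e-6
Step 4: Convert to fF (multiply by 1e15).
C = 84.23 fF


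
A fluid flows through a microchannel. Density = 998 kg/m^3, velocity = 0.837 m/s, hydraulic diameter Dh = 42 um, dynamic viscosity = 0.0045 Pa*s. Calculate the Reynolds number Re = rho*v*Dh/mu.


Step 1: Convert Dh to meters: Dh = 42e-6 m
Step 2: Re = rho * v * Dh / mu
Re = 998 * 0.837 * 42e-6 / 0.0045
Re = 7.796


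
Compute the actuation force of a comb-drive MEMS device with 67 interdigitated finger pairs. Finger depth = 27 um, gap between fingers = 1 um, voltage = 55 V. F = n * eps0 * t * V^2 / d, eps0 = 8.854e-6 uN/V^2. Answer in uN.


Step 1: Parameters: n=67, eps0=8.854e-6 uN/V^2, t=27 um, V=55 V, d=1 um
Step 2: V^2 = 3025
Step 3: F = 67 * 8.854e-6 * 27 * 3025 / 1
F = 48.451 uN


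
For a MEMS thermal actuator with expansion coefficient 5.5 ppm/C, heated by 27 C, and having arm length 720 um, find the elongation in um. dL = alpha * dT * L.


Step 1: Convert CTE: alpha = 5.5 ppm/C = 5.5e-6 /C
Step 2: dL = 5.5e-6 * 27 * 720
dL = 0.1069 um


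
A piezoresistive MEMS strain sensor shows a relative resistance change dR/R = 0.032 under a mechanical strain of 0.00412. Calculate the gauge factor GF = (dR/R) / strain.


Step 1: Identify values.
dR/R = 0.032, strain = 0.00412
Step 2: GF = (dR/R) / strain = 0.032 / 0.00412
GF = 7.8


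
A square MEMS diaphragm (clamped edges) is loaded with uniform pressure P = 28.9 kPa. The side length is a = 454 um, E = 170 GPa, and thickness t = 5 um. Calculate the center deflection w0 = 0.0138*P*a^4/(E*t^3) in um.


Step 1: Convert pressure to compatible units (E is in GPa, so P in GPa).
P = 28.9 kPa = 28.9e-6 GPa
Step 2: Compute numerator: 0.0138 * P * a^4.
a^4 = 454^4 = 42483805456
numerator = 0.0138 * 28.9e-6 * 42483805456 = 1.69434e+04
Step 3: Compute denominator: E * t^3 = 170 * 5^3 = 21250
Step 4: w0 = numerator / denominator = 1.69434e+04 / 21250 = 0.7973 um


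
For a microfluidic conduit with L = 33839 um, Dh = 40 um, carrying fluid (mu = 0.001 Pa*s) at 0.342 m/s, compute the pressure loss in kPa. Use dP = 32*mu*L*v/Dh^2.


Step 1: Convert to SI: L = 33839e-6 m, Dh = 40e-6 m
Step 2: dP = 32 * 0.001 * 33839e-6 * 0.342 / (40e-6)^2
Step 3: dP = 231458.76 Pa
Step 4: Convert to kPa: dP = 231.46 kPa
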